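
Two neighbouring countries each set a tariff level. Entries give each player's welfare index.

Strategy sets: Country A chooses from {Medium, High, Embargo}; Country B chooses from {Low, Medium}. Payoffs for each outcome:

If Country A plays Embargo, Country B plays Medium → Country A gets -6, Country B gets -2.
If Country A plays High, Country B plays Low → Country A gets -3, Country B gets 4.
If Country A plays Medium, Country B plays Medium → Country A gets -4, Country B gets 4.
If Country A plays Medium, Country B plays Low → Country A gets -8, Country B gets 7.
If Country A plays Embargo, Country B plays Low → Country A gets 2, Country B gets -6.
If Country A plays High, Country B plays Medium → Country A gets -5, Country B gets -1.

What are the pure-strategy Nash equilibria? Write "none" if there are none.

No pure-strategy Nash equilibrium.

Country A against Low: payoffs -8, -3, 2 → best response Embargo.
Country A against Medium: payoffs -4, -5, -6 → best response Medium.
Country B against Medium: payoffs 7, 4 → best response Low.
Country B against High: payoffs 4, -1 → best response Low.
Country B against Embargo: payoffs -6, -2 → best response Medium.
No profile is a mutual best response for all players.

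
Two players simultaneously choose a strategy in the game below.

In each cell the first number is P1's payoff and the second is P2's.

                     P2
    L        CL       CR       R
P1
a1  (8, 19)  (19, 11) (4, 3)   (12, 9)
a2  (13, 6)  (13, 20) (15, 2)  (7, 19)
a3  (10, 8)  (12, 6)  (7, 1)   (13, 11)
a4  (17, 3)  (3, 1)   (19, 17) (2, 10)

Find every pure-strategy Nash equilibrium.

Pure-strategy Nash equilibria: (a3, R), (a4, CR)

P1 against L: payoffs 8, 13, 10, 17 → best response a4.
P1 against CL: payoffs 19, 13, 12, 3 → best response a1.
P1 against CR: payoffs 4, 15, 7, 19 → best response a4.
P1 against R: payoffs 12, 7, 13, 2 → best response a3.
P2 against a1: payoffs 19, 11, 3, 9 → best response L.
P2 against a2: payoffs 6, 20, 2, 19 → best response CL.
P2 against a3: payoffs 8, 6, 1, 11 → best response R.
P2 against a4: payoffs 3, 1, 17, 10 → best response CR.
Mutual best responses: (a3, R); (a4, CR).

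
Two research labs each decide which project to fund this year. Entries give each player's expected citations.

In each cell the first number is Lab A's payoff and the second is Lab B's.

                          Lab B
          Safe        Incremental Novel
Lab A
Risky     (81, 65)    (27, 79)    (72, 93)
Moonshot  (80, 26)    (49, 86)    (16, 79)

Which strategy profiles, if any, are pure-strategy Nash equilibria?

(Risky, Novel); (Moonshot, Incremental)

(Risky, Safe): Lab B can switch to Incremental (65 → 79). Not NE.
(Risky, Incremental): Lab A can switch to Moonshot (27 → 49). Not NE.
(Risky, Novel): Lab A gets 72, best alternative 16; Lab B gets 93, best alternative 79. No profitable deviation — NE.
(Moonshot, Safe): Lab A can switch to Risky (80 → 81). Not NE.
(Moonshot, Incremental): Lab A gets 49, best alternative 27; Lab B gets 86, best alternative 79. No profitable deviation — NE.
(Moonshot, Novel): Lab A can switch to Risky (16 → 72). Not NE.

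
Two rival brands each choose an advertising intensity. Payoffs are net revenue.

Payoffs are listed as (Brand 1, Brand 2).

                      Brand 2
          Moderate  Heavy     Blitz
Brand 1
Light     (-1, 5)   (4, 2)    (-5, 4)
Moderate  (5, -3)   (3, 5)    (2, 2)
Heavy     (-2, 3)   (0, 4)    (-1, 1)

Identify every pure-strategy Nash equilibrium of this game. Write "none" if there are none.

(Light, Moderate): Brand 1 can switch to Moderate (-1 → 5). Not NE.
(Light, Heavy): Brand 2 can switch to Moderate (2 → 5). Not NE.
(Light, Blitz): Brand 1 can switch to Moderate (-5 → 2). Not NE.
(Moderate, Moderate): Brand 2 can switch to Heavy (-3 → 5). Not NE.
(Moderate, Heavy): Brand 1 can switch to Light (3 → 4). Not NE.
(Moderate, Blitz): Brand 2 can switch to Heavy (2 → 5). Not NE.
(Heavy, Moderate): Brand 1 can switch to Light (-2 → -1). Not NE.
(Heavy, Heavy): Brand 1 can switch to Light (0 → 4). Not NE.
(The remaining 1 profile has a profitable deviation by the same check.)

No pure-strategy Nash equilibrium.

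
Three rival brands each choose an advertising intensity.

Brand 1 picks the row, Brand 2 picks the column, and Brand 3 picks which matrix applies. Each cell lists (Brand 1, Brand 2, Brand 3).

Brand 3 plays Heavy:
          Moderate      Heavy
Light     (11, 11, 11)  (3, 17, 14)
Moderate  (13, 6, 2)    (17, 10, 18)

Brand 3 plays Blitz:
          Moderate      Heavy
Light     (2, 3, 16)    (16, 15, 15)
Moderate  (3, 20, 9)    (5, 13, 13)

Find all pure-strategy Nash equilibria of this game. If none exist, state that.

Brand 1 against (Moderate, Heavy): payoffs 11, 13 → best response Moderate.
Brand 1 against (Moderate, Blitz): payoffs 2, 3 → best response Moderate.
Brand 1 against (Heavy, Heavy): payoffs 3, 17 → best response Moderate.
Brand 1 against (Heavy, Blitz): payoffs 16, 5 → best response Light.
Brand 2 against (Light, Heavy): payoffs 11, 17 → best response Heavy.
Brand 2 against (Light, Blitz): payoffs 3, 15 → best response Heavy.
Brand 2 against (Moderate, Heavy): payoffs 6, 10 → best response Heavy.
Brand 2 against (Moderate, Blitz): payoffs 20, 13 → best response Moderate.
Brand 3 against (Light, Moderate): payoffs 11, 16 → best response Blitz.
Brand 3 against (Light, Heavy): payoffs 14, 15 → best response Blitz.
Brand 3 against (Moderate, Moderate): payoffs 2, 9 → best response Blitz.
Brand 3 against (Moderate, Heavy): payoffs 18, 13 → best response Heavy.
Mutual best responses: (Light, Heavy, Blitz); (Moderate, Moderate, Blitz); (Moderate, Heavy, Heavy).

The pure Nash equilibria are (Light, Heavy, Blitz); (Moderate, Moderate, Blitz); (Moderate, Heavy, Heavy).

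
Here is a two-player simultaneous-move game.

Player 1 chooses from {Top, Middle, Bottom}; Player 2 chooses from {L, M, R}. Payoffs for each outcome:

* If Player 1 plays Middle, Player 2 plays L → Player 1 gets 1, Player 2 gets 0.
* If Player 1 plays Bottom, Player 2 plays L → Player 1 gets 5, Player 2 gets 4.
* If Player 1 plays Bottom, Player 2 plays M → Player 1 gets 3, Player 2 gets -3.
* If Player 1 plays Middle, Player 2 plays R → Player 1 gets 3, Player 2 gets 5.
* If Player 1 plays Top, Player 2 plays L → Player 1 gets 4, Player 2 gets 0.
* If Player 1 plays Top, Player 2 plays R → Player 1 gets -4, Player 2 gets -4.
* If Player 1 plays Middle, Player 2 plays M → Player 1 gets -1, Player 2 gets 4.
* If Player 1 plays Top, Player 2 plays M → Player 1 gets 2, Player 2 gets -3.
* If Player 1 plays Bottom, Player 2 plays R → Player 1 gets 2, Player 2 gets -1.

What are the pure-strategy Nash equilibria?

The pure Nash equilibria are (Middle, R); (Bottom, L).

(Top, L): Player 1 can switch to Bottom (4 → 5). Not NE.
(Top, M): Player 1 can switch to Bottom (2 → 3). Not NE.
(Top, R): Player 1 can switch to Middle (-4 → 3). Not NE.
(Middle, L): Player 1 can switch to Top (1 → 4). Not NE.
(Middle, M): Player 1 can switch to Top (-1 → 2). Not NE.
(Middle, R): Player 1 gets 3, best alternative 2; Player 2 gets 5, best alternative 4. No profitable deviation — NE.
(Bottom, L): Player 1 gets 5, best alternative 4; Player 2 gets 4, best alternative -1. No profitable deviation — NE.
(Bottom, M): Player 2 can switch to L (-3 → 4). Not NE.
(Bottom, R): Player 1 can switch to Middle (2 → 3). Not NE.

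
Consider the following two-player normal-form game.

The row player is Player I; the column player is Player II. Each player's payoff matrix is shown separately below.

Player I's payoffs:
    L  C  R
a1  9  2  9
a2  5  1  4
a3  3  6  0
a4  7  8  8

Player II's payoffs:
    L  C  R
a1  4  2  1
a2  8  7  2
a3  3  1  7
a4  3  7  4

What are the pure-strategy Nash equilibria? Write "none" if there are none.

Pure-strategy Nash equilibria: (a1, L) and (a4, C)

(a1, L): Player I gets 9, best alternative 7; Player II gets 4, best alternative 2. No profitable deviation — NE.
(a1, C): Player I can switch to a3 (2 → 6). Not NE.
(a1, R): Player II can switch to L (1 → 4). Not NE.
(a2, L): Player I can switch to a1 (5 → 9). Not NE.
(a2, C): Player I can switch to a1 (1 → 2). Not NE.
(a2, R): Player I can switch to a1 (4 → 9). Not NE.
(a3, L): Player I can switch to a1 (3 → 9). Not NE.
(a3, C): Player I can switch to a4 (6 → 8). Not NE.
(a3, R): Player I can switch to a1 (0 → 9). Not NE.
(a4, C): Player I gets 8, best alternative 6; Player II gets 7, best alternative 4. No profitable deviation — NE.
(The remaining 2 profiles each have a profitable deviation by the same check.)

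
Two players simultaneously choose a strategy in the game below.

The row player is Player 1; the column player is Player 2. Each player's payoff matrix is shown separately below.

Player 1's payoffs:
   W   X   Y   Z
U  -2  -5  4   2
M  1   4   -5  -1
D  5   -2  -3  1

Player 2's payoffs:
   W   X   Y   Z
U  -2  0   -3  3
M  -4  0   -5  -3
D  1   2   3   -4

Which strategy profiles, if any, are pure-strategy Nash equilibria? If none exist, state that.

The pure Nash equilibria are (U, Z); (M, X).

(U, W): Player 1 can switch to M (-2 → 1). Not NE.
(U, X): Player 1 can switch to M (-5 → 4). Not NE.
(U, Y): Player 2 can switch to W (-3 → -2). Not NE.
(U, Z): Player 1 gets 2, best alternative 1; Player 2 gets 3, best alternative 0. No profitable deviation — NE.
(M, W): Player 1 can switch to D (1 → 5). Not NE.
(M, X): Player 1 gets 4, best alternative -2; Player 2 gets 0, best alternative -3. No profitable deviation — NE.
(M, Y): Player 1 can switch to U (-5 → 4). Not NE.
(M, Z): Player 1 can switch to U (-1 → 2). Not NE.
(D, W): Player 2 can switch to X (1 → 2). Not NE.
(D, X): Player 1 can switch to M (-2 → 4). Not NE.
(The remaining 2 profiles each have a profitable deviation by the same check.)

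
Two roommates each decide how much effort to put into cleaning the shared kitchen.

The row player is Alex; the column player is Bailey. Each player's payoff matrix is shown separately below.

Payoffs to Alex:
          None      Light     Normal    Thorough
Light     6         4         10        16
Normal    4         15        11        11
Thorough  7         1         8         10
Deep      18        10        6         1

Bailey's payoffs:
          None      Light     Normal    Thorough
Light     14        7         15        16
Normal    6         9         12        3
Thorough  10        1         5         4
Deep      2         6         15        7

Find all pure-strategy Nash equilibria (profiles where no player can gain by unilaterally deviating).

Check each profile: it is a Nash equilibrium iff no player can strictly gain by switching unilaterally.
(Light, None): Alex can switch to Thorough (6 → 7). Not NE.
(Light, Light): Alex can switch to Normal (4 → 15). Not NE.
(Light, Normal): Alex can switch to Normal (10 → 11). Not NE.
(Light, Thorough): Alex gets 16, best alternative 11; Bailey gets 16, best alternative 15. No profitable deviation — NE.
(Normal, None): Alex can switch to Light (4 → 6). Not NE.
(Normal, Light): Bailey can switch to Normal (9 → 12). Not NE.
(Normal, Normal): Alex gets 11, best alternative 10; Bailey gets 12, best alternative 9. No profitable deviation — NE.
(Normal, Thorough): Alex can switch to Light (11 → 16). Not NE.
(Thorough, None): Alex can switch to Deep (7 → 18). Not NE.
(Thorough, Light): Alex can switch to Light (1 → 4). Not NE.
(Thorough, Normal): Alex can switch to Light (8 → 10). Not NE.
(Thorough, Thorough): Alex can switch to Light (10 → 16). Not NE.
(Deep, None): Bailey can switch to Light (2 → 6). Not NE.
(Deep, Light): Alex can switch to Normal (10 → 15). Not NE.
(The remaining 2 profiles each have a profitable deviation by the same check.)

(Light, Thorough), (Normal, Normal)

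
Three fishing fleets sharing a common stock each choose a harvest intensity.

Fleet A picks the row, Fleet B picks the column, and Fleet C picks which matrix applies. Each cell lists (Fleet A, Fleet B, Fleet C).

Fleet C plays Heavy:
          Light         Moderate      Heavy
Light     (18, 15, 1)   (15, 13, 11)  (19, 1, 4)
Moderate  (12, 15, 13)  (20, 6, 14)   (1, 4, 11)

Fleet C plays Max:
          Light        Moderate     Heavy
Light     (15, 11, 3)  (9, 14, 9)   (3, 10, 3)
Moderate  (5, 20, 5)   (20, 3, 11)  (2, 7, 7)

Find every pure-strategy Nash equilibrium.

none

Fleet A against (Light, Heavy): payoffs 18, 12 → best response Light.
Fleet A against (Light, Max): payoffs 15, 5 → best response Light.
Fleet A against (Moderate, Heavy): payoffs 15, 20 → best response Moderate.
Fleet A against (Moderate, Max): payoffs 9, 20 → best response Moderate.
Fleet A against (Heavy, Heavy): payoffs 19, 1 → best response Light.
Fleet A against (Heavy, Max): payoffs 3, 2 → best response Light.
Fleet B against (Light, Heavy): payoffs 15, 13, 1 → best response Light.
Fleet B against (Light, Max): payoffs 11, 14, 10 → best response Moderate.
Fleet B against (Moderate, Heavy): payoffs 15, 6, 4 → best response Light.
Fleet B against (Moderate, Max): payoffs 20, 3, 7 → best response Light.
Fleet C against (Light, Light): payoffs 1, 3 → best response Max.
Fleet C against (Light, Moderate): payoffs 11, 9 → best response Heavy.
Fleet C against (Light, Heavy): payoffs 4, 3 → best response Heavy.
Fleet C against (Moderate, Light): payoffs 13, 5 → best response Heavy.
Fleet C against (Moderate, Moderate): payoffs 14, 11 → best response Heavy.
Fleet C against (Moderate, Heavy): payoffs 11, 7 → best response Heavy.
No profile is a mutual best response for all players.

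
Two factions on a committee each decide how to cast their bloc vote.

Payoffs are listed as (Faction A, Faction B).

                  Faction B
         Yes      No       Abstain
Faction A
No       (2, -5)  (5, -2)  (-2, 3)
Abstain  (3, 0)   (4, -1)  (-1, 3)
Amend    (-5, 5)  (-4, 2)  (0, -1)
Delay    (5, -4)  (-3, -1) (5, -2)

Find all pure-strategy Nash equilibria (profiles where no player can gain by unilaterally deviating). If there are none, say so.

No pure-strategy Nash equilibrium.

Faction A against Yes: payoffs 2, 3, -5, 5 → best response Delay.
Faction A against No: payoffs 5, 4, -4, -3 → best response No.
Faction A against Abstain: payoffs -2, -1, 0, 5 → best response Delay.
Faction B against No: payoffs -5, -2, 3 → best response Abstain.
Faction B against Abstain: payoffs 0, -1, 3 → best response Abstain.
Faction B against Amend: payoffs 5, 2, -1 → best response Yes.
Faction B against Delay: payoffs -4, -1, -2 → best response No.
No profile is a mutual best response for all players.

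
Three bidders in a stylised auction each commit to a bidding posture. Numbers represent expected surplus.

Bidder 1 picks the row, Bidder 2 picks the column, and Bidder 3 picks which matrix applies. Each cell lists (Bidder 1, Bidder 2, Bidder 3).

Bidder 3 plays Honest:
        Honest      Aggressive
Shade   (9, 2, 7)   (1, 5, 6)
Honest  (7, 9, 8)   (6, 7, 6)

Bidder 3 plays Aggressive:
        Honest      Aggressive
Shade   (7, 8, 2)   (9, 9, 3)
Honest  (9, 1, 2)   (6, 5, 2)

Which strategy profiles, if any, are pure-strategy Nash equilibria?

There is no pure-strategy Nash equilibrium.

Mark each player's best response to every combination of opponents' strategies; a profile where every player is best-responding is a pure Nash equilibrium.
Bidder 1 against (Honest, Honest): payoffs 9, 7 → best response Shade.
Bidder 1 against (Honest, Aggressive): payoffs 7, 9 → best response Honest.
Bidder 1 against (Aggressive, Honest): payoffs 1, 6 → best response Honest.
Bidder 1 against (Aggressive, Aggressive): payoffs 9, 6 → best response Shade.
Bidder 2 against (Shade, Honest): payoffs 2, 5 → best response Aggressive.
Bidder 2 against (Shade, Aggressive): payoffs 8, 9 → best response Aggressive.
Bidder 2 against (Honest, Honest): payoffs 9, 7 → best response Honest.
Bidder 2 against (Honest, Aggressive): payoffs 1, 5 → best response Aggressive.
Bidder 3 against (Shade, Honest): payoffs 7, 2 → best response Honest.
Bidder 3 against (Shade, Aggressive): payoffs 6, 3 → best response Honest.
Bidder 3 against (Honest, Honest): payoffs 8, 2 → best response Honest.
Bidder 3 against (Honest, Aggressive): payoffs 6, 2 → best response Honest.
No profile is a mutual best response for all players.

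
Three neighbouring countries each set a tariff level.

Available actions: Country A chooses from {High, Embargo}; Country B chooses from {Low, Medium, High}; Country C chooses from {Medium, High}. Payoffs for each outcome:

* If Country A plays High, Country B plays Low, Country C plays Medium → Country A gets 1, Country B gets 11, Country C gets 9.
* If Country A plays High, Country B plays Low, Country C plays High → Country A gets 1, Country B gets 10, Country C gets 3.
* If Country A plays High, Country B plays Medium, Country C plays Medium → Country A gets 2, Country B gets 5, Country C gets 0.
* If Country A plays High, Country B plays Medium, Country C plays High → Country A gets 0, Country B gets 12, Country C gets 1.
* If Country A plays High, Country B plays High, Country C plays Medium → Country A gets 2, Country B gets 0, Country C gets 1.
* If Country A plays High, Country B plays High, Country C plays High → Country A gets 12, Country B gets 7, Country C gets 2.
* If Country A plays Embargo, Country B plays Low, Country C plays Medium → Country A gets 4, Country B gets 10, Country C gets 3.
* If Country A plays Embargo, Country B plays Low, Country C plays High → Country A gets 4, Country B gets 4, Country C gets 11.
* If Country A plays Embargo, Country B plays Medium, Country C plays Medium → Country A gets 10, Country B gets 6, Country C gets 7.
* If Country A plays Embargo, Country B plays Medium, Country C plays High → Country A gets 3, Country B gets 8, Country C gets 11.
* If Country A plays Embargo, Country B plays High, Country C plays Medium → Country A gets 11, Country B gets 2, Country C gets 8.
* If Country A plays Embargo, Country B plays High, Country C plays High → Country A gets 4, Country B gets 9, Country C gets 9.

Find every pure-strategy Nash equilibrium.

none

Country A against (Low, Medium): payoffs 1, 4 → best response Embargo.
Country A against (Low, High): payoffs 1, 4 → best response Embargo.
Country A against (Medium, Medium): payoffs 2, 10 → best response Embargo.
Country A against (Medium, High): payoffs 0, 3 → best response Embargo.
Country A against (High, Medium): payoffs 2, 11 → best response Embargo.
Country A against (High, High): payoffs 12, 4 → best response High.
Country B against (High, Medium): payoffs 11, 5, 0 → best response Low.
Country B against (High, High): payoffs 10, 12, 7 → best response Medium.
Country B against (Embargo, Medium): payoffs 10, 6, 2 → best response Low.
Country B against (Embargo, High): payoffs 4, 8, 9 → best response High.
Country C against (High, Low): payoffs 9, 3 → best response Medium.
Country C against (High, Medium): payoffs 0, 1 → best response High.
Country C against (High, High): payoffs 1, 2 → best response High.
Country C against (Embargo, Low): payoffs 3, 11 → best response High.
Country C against (Embargo, Medium): payoffs 7, 11 → best response High.
Country C against (Embargo, High): payoffs 8, 9 → best response High.
No profile is a mutual best response for all players.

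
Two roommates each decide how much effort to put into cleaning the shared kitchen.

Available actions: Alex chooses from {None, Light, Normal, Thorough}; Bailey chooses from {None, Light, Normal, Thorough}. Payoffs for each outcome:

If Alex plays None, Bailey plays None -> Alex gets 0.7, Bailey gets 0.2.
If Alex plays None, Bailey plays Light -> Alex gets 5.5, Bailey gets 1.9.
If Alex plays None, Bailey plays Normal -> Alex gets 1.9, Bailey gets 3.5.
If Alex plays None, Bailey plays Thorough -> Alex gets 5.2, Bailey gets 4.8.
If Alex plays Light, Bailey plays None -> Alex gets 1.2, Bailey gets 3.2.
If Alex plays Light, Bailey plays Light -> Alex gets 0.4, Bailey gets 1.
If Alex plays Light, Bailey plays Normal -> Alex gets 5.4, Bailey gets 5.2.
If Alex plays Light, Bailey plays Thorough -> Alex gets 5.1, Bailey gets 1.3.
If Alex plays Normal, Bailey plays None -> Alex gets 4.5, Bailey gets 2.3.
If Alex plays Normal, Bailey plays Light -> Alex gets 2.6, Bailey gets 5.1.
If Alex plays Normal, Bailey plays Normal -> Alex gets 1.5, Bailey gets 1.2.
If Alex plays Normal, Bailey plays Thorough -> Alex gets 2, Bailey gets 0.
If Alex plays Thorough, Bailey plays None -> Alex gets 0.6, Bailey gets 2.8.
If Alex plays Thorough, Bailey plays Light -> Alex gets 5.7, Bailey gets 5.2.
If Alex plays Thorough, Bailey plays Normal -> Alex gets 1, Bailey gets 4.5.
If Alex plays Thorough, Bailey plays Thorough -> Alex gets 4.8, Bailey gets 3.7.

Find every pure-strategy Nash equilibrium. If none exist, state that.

Pure-strategy Nash equilibria: (None, Thorough); (Light, Normal); (Thorough, Light)

(None, None): Alex can switch to Light (0.7 → 1.2). Not NE.
(None, Light): Alex can switch to Thorough (5.5 → 5.7). Not NE.
(None, Normal): Alex can switch to Light (1.9 → 5.4). Not NE.
(None, Thorough): Alex gets 5.2, best alternative 5.1; Bailey gets 4.8, best alternative 3.5. No profitable deviation — NE.
(Light, None): Alex can switch to Normal (1.2 → 4.5). Not NE.
(Light, Light): Alex can switch to None (0.4 → 5.5). Not NE.
(Light, Normal): Alex gets 5.4, best alternative 1.9; Bailey gets 5.2, best alternative 3.2. No profitable deviation — NE.
(Light, Thorough): Alex can switch to None (5.1 → 5.2). Not NE.
(Thorough, Light): Alex gets 5.7, best alternative 5.5; Bailey gets 5.2, best alternative 4.5. No profitable deviation — NE.
(The remaining 7 profiles each have a profitable deviation by the same check.)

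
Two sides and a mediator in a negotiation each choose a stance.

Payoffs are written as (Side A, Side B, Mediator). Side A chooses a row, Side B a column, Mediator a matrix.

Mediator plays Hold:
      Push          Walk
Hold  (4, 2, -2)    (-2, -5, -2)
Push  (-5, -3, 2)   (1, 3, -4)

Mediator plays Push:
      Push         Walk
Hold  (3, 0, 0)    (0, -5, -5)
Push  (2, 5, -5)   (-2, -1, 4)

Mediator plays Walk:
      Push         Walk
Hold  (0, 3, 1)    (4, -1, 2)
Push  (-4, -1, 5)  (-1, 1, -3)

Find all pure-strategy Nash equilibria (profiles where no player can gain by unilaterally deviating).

For each player, find the best response to each opponent profile; mutual best responses are the pure NE.
Side A against (Push, Hold): payoffs 4, -5 → best response Hold.
Side A against (Push, Push): payoffs 3, 2 → best response Hold.
Side A against (Push, Walk): payoffs 0, -4 → best response Hold.
Side A against (Walk, Hold): payoffs -2, 1 → best response Push.
Side A against (Walk, Push): payoffs 0, -2 → best response Hold.
Side A against (Walk, Walk): payoffs 4, -1 → best response Hold.
Side B against (Hold, Hold): payoffs 2, -5 → best response Push.
Side B against (Hold, Push): payoffs 0, -5 → best response Push.
Side B against (Hold, Walk): payoffs 3, -1 → best response Push.
Side B against (Push, Hold): payoffs -3, 3 → best response Walk.
Side B against (Push, Push): payoffs 5, -1 → best response Push.
Side B against (Push, Walk): payoffs -1, 1 → best response Walk.
Mediator against (Hold, Push): payoffs -2, 0, 1 → best response Walk.
Mediator against (Hold, Walk): payoffs -2, -5, 2 → best response Walk.
Mediator against (Push, Push): payoffs 2, -5, 5 → best response Walk.
Mediator against (Push, Walk): payoffs -4, 4, -3 → best response Push.
Mutual best responses: (Hold, Push, Walk).

Pure NE: (Hold, Push, Walk)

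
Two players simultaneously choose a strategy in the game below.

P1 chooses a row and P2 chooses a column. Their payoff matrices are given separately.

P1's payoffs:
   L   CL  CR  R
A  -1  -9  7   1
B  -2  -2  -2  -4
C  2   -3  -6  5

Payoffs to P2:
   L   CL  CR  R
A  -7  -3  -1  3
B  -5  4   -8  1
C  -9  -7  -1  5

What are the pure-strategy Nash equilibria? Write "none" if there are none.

(B, CL) and (C, R)

P1 against L: payoffs -1, -2, 2 → best response C.
P1 against CL: payoffs -9, -2, -3 → best response B.
P1 against CR: payoffs 7, -2, -6 → best response A.
P1 against R: payoffs 1, -4, 5 → best response C.
P2 against A: payoffs -7, -3, -1, 3 → best response R.
P2 against B: payoffs -5, 4, -8, 1 → best response CL.
P2 against C: payoffs -9, -7, -1, 5 → best response R.
Mutual best responses: (B, CL); (C, R).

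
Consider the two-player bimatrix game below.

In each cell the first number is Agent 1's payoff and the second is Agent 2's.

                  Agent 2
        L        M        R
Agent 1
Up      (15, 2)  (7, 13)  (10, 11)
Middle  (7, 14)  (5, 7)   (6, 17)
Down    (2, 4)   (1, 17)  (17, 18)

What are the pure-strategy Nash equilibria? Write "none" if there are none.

(Up, M); (Down, R)

Mark each player's best response to every combination of opponents' strategies; a profile where every player is best-responding is a pure Nash equilibrium.
Agent 1 against L: payoffs 15, 7, 2 → best response Up.
Agent 1 against M: payoffs 7, 5, 1 → best response Up.
Agent 1 against R: payoffs 10, 6, 17 → best response Down.
Agent 2 against Up: payoffs 2, 13, 11 → best response M.
Agent 2 against Middle: payoffs 14, 7, 17 → best response R.
Agent 2 against Down: payoffs 4, 17, 18 → best response R.
Mutual best responses: (Up, M); (Down, R).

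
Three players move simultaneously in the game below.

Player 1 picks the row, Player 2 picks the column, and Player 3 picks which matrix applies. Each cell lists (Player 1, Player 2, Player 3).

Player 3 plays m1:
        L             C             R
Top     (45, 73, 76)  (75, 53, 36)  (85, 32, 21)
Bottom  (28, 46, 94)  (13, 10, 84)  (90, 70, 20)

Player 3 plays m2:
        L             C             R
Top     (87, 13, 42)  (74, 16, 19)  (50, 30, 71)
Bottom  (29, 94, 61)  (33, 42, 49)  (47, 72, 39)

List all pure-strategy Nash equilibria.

Check each profile: it is a Nash equilibrium iff no player can strictly gain by switching unilaterally.
(Top, L, m1): Player 1 gets 45, best alternative 28; Player 2 gets 73, best alternative 53; Player 3 gets 76, best alternative 42. No profitable deviation — NE.
(Top, L, m2): Player 2 can switch to C (13 → 16). Not NE.
(Top, C, m1): Player 2 can switch to L (53 → 73). Not NE.
(Top, C, m2): Player 2 can switch to R (16 → 30). Not NE.
(Top, R, m1): Player 1 can switch to Bottom (85 → 90). Not NE.
(Top, R, m2): Player 1 gets 50, best alternative 47; Player 2 gets 30, best alternative 16; Player 3 gets 71, best alternative 21. No profitable deviation — NE.
(Bottom, L, m1): Player 1 can switch to Top (28 → 45). Not NE.
(Bottom, L, m2): Player 1 can switch to Top (29 → 87). Not NE.
(Bottom, C, m1): Player 1 can switch to Top (13 → 75). Not NE.
(Bottom, C, m2): Player 1 can switch to Top (33 → 74). Not NE.
(Bottom, R, m1): Player 3 can switch to m2 (20 → 39). Not NE.
(Bottom, R, m2): Player 1 can switch to Top (47 → 50). Not NE.

The pure Nash equilibria are (Top, L, m1) and (Top, R, m2).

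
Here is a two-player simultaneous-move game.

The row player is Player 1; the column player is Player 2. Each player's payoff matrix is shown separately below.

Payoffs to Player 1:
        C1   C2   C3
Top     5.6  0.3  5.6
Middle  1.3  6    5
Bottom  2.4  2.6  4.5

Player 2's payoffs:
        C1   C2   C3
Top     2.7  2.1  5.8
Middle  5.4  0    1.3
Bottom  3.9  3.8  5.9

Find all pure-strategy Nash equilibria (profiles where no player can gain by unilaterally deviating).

Pure NE: (Top, C3)

(Top, C1): Player 2 can switch to C3 (2.7 → 5.8). Not NE.
(Top, C2): Player 1 can switch to Middle (0.3 → 6). Not NE.
(Top, C3): Player 1 gets 5.6, best alternative 5; Player 2 gets 5.8, best alternative 2.7. No profitable deviation — NE.
(Middle, C1): Player 1 can switch to Top (1.3 → 5.6). Not NE.
(Middle, C2): Player 2 can switch to C1 (0 → 5.4). Not NE.
(Middle, C3): Player 1 can switch to Top (5 → 5.6). Not NE.
(Bottom, C1): Player 1 can switch to Top (2.4 → 5.6). Not NE.
(The remaining 2 profiles each have a profitable deviation by the same check.)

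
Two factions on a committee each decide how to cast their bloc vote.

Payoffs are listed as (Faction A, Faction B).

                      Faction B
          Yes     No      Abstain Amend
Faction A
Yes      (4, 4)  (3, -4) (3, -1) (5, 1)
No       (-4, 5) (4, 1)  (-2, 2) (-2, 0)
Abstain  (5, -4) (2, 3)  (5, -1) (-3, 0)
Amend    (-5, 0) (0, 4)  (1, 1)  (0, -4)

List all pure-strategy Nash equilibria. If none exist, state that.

Faction A against Yes: payoffs 4, -4, 5, -5 → best response Abstain.
Faction A against No: payoffs 3, 4, 2, 0 → best response No.
Faction A against Abstain: payoffs 3, -2, 5, 1 → best response Abstain.
Faction A against Amend: payoffs 5, -2, -3, 0 → best response Yes.
Faction B against Yes: payoffs 4, -4, -1, 1 → best response Yes.
Faction B against No: payoffs 5, 1, 2, 0 → best response Yes.
Faction B against Abstain: payoffs -4, 3, -1, 0 → best response No.
Faction B against Amend: payoffs 0, 4, 1, -4 → best response No.
No profile is a mutual best response for all players.

This game has no pure Nash equilibrium.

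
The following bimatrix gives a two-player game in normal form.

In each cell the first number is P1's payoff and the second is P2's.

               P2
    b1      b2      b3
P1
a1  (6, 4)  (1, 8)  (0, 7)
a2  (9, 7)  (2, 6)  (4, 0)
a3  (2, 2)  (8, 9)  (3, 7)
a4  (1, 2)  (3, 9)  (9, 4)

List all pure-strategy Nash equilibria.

P1 against b1: payoffs 6, 9, 2, 1 → best response a2.
P1 against b2: payoffs 1, 2, 8, 3 → best response a3.
P1 against b3: payoffs 0, 4, 3, 9 → best response a4.
P2 against a1: payoffs 4, 8, 7 → best response b2.
P2 against a2: payoffs 7, 6, 0 → best response b1.
P2 against a3: payoffs 2, 9, 7 → best response b2.
P2 against a4: payoffs 2, 9, 4 → best response b2.
Mutual best responses: (a2, b1); (a3, b2).

The pure Nash equilibria are (a2, b1); (a3, b2).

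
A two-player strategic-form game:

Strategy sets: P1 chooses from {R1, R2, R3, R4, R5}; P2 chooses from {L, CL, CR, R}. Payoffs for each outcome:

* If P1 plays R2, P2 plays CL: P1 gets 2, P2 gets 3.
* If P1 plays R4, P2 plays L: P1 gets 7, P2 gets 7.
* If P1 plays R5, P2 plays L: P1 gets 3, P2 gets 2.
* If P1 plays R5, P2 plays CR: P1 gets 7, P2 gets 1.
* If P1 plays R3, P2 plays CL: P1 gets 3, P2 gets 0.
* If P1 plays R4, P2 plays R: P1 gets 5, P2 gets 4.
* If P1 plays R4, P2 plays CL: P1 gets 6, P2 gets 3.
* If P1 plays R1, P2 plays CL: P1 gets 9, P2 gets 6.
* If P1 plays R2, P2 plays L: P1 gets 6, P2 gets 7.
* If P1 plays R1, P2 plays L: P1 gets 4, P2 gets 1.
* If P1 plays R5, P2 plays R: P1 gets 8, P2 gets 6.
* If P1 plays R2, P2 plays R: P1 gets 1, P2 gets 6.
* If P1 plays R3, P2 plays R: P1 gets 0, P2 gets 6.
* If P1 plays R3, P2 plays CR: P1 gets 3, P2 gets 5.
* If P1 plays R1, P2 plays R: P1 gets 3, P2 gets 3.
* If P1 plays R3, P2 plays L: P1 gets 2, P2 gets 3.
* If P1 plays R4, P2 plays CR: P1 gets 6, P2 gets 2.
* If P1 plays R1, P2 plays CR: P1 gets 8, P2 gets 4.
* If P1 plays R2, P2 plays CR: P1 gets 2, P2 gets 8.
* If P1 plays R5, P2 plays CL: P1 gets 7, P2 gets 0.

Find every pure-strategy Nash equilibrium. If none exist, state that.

P1 against L: payoffs 4, 6, 2, 7, 3 → best response R4.
P1 against CL: payoffs 9, 2, 3, 6, 7 → best response R1.
P1 against CR: payoffs 8, 2, 3, 6, 7 → best response R1.
P1 against R: payoffs 3, 1, 0, 5, 8 → best response R5.
P2 against R1: payoffs 1, 6, 4, 3 → best response CL.
P2 against R2: payoffs 7, 3, 8, 6 → best response CR.
P2 against R3: payoffs 3, 0, 5, 6 → best response R.
P2 against R4: payoffs 7, 3, 2, 4 → best response L.
P2 against R5: payoffs 2, 0, 1, 6 → best response R.
Mutual best responses: (R1, CL); (R4, L); (R5, R).

(R1, CL); (R4, L); (R5, R)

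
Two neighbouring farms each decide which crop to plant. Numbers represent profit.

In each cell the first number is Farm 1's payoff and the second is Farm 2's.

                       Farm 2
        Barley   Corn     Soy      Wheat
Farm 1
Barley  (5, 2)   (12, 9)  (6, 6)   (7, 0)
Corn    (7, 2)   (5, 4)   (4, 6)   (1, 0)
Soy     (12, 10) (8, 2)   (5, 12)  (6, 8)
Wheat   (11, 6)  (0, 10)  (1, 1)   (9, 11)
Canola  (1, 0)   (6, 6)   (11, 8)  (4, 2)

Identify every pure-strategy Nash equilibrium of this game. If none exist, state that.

For each player, find the best response to each opponent profile; mutual best responses are the pure NE.
Farm 1 against Barley: payoffs 5, 7, 12, 11, 1 → best response Soy.
Farm 1 against Corn: payoffs 12, 5, 8, 0, 6 → best response Barley.
Farm 1 against Soy: payoffs 6, 4, 5, 1, 11 → best response Canola.
Farm 1 against Wheat: payoffs 7, 1, 6, 9, 4 → best response Wheat.
Farm 2 against Barley: payoffs 2, 9, 6, 0 → best response Corn.
Farm 2 against Corn: payoffs 2, 4, 6, 0 → best response Soy.
Farm 2 against Soy: payoffs 10, 2, 12, 8 → best response Soy.
Farm 2 against Wheat: payoffs 6, 10, 1, 11 → best response Wheat.
Farm 2 against Canola: payoffs 0, 6, 8, 2 → best response Soy.
Mutual best responses: (Barley, Corn); (Wheat, Wheat); (Canola, Soy).

Pure-strategy Nash equilibria: (Barley, Corn); (Wheat, Wheat); (Canola, Soy)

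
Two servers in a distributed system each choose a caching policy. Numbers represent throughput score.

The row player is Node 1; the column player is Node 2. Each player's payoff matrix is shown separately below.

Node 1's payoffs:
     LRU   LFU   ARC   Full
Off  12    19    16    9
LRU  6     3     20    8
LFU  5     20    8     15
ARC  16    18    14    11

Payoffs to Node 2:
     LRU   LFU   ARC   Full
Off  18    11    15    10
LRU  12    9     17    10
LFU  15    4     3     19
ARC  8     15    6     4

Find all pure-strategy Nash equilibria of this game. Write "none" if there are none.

The pure Nash equilibria are (LRU, ARC) and (LFU, Full).

For each strategy profile, look for a profitable unilateral deviation.
(Off, LRU): Node 1 can switch to ARC (12 → 16). Not NE.
(Off, LFU): Node 1 can switch to LFU (19 → 20). Not NE.
(Off, ARC): Node 1 can switch to LRU (16 → 20). Not NE.
(Off, Full): Node 1 can switch to LFU (9 → 15). Not NE.
(LRU, LRU): Node 1 can switch to Off (6 → 12). Not NE.
(LRU, LFU): Node 1 can switch to Off (3 → 19). Not NE.
(LRU, ARC): Node 1 gets 20, best alternative 16; Node 2 gets 17, best alternative 12. No profitable deviation — NE.
(LRU, Full): Node 1 can switch to Off (8 → 9). Not NE.
(LFU, LRU): Node 1 can switch to Off (5 → 12). Not NE.
(LFU, LFU): Node 2 can switch to LRU (4 → 15). Not NE.
(LFU, ARC): Node 1 can switch to Off (8 → 16). Not NE.
(LFU, Full): Node 1 gets 15, best alternative 11; Node 2 gets 19, best alternative 15. No profitable deviation — NE.
(The remaining 4 profiles each have a profitable deviation by the same check.)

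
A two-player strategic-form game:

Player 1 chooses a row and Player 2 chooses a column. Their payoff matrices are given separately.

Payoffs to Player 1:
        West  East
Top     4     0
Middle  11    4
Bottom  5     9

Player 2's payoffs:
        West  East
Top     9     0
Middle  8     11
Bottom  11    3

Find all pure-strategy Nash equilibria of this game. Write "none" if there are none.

(Top, West): Player 1 can switch to Middle (4 → 11). Not NE.
(Top, East): Player 1 can switch to Middle (0 → 4). Not NE.
(Middle, West): Player 2 can switch to East (8 → 11). Not NE.
(Middle, East): Player 1 can switch to Bottom (4 → 9). Not NE.
(Bottom, West): Player 1 can switch to Middle (5 → 11). Not NE.
(Bottom, East): Player 2 can switch to West (3 → 11). Not NE.

This game has no pure Nash equilibrium.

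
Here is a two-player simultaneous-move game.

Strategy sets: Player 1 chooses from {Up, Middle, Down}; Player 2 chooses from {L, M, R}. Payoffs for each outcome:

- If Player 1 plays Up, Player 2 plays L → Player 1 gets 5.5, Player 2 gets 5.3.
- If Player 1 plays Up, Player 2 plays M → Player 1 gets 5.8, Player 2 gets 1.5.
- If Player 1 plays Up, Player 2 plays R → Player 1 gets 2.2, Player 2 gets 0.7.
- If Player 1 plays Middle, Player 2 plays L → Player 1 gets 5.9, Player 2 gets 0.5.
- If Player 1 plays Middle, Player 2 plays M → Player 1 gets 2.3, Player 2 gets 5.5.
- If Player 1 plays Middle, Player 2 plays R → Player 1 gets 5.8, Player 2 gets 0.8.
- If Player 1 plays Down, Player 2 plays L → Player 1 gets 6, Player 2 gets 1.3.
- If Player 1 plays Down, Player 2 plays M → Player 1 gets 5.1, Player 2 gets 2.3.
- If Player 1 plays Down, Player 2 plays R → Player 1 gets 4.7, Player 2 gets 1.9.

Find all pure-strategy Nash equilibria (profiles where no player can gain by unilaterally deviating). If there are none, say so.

Player 1 against L: payoffs 5.5, 5.9, 6 → best response Down.
Player 1 against M: payoffs 5.8, 2.3, 5.1 → best response Up.
Player 1 against R: payoffs 2.2, 5.8, 4.7 → best response Middle.
Player 2 against Up: payoffs 5.3, 1.5, 0.7 → best response L.
Player 2 against Middle: payoffs 0.5, 5.5, 0.8 → best response M.
Player 2 against Down: payoffs 1.3, 2.3, 1.9 → best response M.
No profile is a mutual best response for all players.

none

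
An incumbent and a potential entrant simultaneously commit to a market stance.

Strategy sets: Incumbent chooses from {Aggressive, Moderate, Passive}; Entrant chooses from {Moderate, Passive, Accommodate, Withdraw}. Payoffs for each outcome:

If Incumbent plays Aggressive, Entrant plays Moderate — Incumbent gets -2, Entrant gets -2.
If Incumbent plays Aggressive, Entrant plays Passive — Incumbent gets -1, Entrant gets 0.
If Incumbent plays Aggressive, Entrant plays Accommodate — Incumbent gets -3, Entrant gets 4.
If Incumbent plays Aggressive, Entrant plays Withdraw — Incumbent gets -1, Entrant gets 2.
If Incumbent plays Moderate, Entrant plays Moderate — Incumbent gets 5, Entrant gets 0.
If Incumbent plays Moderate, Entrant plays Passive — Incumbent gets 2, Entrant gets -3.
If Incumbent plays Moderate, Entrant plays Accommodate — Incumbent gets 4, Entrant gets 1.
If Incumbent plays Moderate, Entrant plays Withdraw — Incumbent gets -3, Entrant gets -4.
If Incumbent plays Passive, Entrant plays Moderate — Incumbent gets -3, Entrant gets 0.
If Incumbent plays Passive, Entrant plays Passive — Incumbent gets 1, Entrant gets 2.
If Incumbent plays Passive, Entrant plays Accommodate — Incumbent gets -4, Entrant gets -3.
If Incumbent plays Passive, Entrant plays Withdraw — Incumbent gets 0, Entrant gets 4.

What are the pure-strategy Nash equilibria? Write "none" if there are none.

(Aggressive, Moderate): Incumbent can switch to Moderate (-2 → 5). Not NE.
(Aggressive, Passive): Incumbent can switch to Moderate (-1 → 2). Not NE.
(Aggressive, Accommodate): Incumbent can switch to Moderate (-3 → 4). Not NE.
(Aggressive, Withdraw): Incumbent can switch to Passive (-1 → 0). Not NE.
(Moderate, Moderate): Entrant can switch to Accommodate (0 → 1). Not NE.
(Moderate, Passive): Entrant can switch to Moderate (-3 → 0). Not NE.
(Moderate, Accommodate): Incumbent gets 4, best alternative -3; Entrant gets 1, best alternative 0. No profitable deviation — NE.
(Passive, Withdraw): Incumbent gets 0, best alternative -1; Entrant gets 4, best alternative 2. No profitable deviation — NE.
(The remaining 4 profiles each have a profitable deviation by the same check.)

The pure Nash equilibria are (Moderate, Accommodate); (Passive, Withdraw).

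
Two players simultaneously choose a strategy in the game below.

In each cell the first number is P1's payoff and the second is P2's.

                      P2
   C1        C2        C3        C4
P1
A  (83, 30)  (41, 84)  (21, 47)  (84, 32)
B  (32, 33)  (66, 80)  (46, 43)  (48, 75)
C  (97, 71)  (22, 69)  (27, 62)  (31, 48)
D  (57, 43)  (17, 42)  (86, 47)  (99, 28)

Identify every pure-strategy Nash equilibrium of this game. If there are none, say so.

Mark each player's best response to every combination of opponents' strategies; a profile where every player is best-responding is a pure Nash equilibrium.
P1 against C1: payoffs 83, 32, 97, 57 → best response C.
P1 against C2: payoffs 41, 66, 22, 17 → best response B.
P1 against C3: payoffs 21, 46, 27, 86 → best response D.
P1 against C4: payoffs 84, 48, 31, 99 → best response D.
P2 against A: payoffs 30, 84, 47, 32 → best response C2.
P2 against B: payoffs 33, 80, 43, 75 → best response C2.
P2 against C: payoffs 71, 69, 62, 48 → best response C1.
P2 against D: payoffs 43, 42, 47, 28 → best response C3.
Mutual best responses: (B, C2); (C, C1); (D, C3).

Pure-strategy Nash equilibria: (B, C2); (C, C1); (D, C3)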